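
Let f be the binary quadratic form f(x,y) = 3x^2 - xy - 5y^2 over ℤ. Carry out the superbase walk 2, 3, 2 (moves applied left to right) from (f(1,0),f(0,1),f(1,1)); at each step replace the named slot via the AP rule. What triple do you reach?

start (3,-5,-3) = (f(1,0),f(0,1),f(1,1))
replace slot 2: 2·(3+(-3)) − (-5) = 5 → (3,5,-3)
replace slot 3: 2·(3+5) − (-3) = 19 → (3,5,19)
replace slot 2: 2·(3+19) − 5 = 39 → (3,39,19)

3,39,19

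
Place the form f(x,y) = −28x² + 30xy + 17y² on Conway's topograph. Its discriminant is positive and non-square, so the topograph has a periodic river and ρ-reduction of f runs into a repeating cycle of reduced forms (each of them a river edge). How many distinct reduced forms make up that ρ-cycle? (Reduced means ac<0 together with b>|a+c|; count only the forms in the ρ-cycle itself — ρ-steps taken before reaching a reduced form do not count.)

D = 2804, ⌊√D⌋ = 52
river: ρ → (17,38,-20)
river: ρ → (-20,42,13)
river: ρ → (13,36,-29)
river: ρ → (-29,22,20)
river: ρ → (20,18,-31)
river: ρ → (-31,44,7)
river: ρ → (7,40,-43)
river: ρ → (-43,46,4)
river: ρ → (4,50,-19)
river: ρ → (-19,26,28)
river: ρ → (28,30,-17)
river: ρ → (-17,38,20)
river: ρ → (20,42,-13)
river: ρ → (-13,36,29)
river: ρ → (29,22,-20)
river: ρ → (-20,18,31)
river: ρ → (31,44,-7)
river: ρ → (-7,40,43)
river: ρ → (43,46,-4)
river: ρ → (-4,50,19)
river: ρ → (19,26,-28)
river: ρ → (-28,30,17)
ρ-cycle length = 22 (tail of 0 descent steps not counted)

22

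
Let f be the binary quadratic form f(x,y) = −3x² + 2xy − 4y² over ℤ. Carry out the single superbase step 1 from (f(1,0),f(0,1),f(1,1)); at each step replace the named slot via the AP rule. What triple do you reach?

start (-3,-4,-5) = (f(1,0),f(0,1),f(1,1))
replace slot 1: 2·((-4)+(-5)) − (-3) = -15 → (-15,-4,-5)

-15,-4,-5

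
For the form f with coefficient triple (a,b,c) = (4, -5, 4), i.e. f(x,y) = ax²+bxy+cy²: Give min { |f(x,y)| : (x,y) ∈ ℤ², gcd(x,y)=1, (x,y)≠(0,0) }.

translate: b→3 (≡-5 mod 8), so (4,-5,4)→(4,3,3)
flip: (4,3,3)→(3,-3,4)
translate: b→3 (≡-3 mod 6), so (3,-3,4)→(3,3,4)
reduced (well bottom): (3,3,4) with a≤c, −a<b≤a
well minimum = a = 3

3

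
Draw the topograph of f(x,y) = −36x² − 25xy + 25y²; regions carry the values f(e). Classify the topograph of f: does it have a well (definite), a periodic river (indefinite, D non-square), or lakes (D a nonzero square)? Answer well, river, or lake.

D = b²−4ac = (-25)² − 4·(-36)·25 = 4225
D = 65² is a perfect square ⇒ form factors over ℤ ⇒ lakes

lake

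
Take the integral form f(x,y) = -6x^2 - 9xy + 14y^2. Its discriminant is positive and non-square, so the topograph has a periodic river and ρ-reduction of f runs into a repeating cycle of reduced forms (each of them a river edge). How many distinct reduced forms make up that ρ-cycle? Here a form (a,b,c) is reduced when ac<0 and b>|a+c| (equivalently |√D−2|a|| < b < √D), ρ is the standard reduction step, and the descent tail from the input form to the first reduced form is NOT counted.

D = 417, ⌊√D⌋ = 20
descent: ρ → (14,9,-6)  [lands on river]
river: ρ → (-6,15,8)
river: ρ → (8,17,-4)
river: ρ → (-4,15,12)
river: ρ → (12,9,-7)
river: ρ → (-7,19,2)
river: ρ → (2,17,-16)
river: ρ → (-16,15,3)
river: ρ → (3,15,-16)
river: ρ → (-16,17,2)
river: ρ → (2,19,-7)
river: ρ → (-7,9,12)
river: ρ → (12,15,-4)
river: ρ → (-4,17,8)
river: ρ → (8,15,-6)
river: ρ → (-6,9,14)
river: ρ → (14,19,-1)
river: ρ → (-1,19,14)
ρ-cycle length = 18 (tail of 1 descent step not counted)

18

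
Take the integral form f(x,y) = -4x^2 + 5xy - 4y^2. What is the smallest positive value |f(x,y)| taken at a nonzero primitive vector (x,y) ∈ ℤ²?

translate: b→3 (≡-5 mod 8), so (4,-5,4)→(4,3,3)
flip: (4,3,3)→(3,-3,4)
translate: b→3 (≡-3 mod 6), so (3,-3,4)→(3,3,4)
reduced (well bottom): (3,3,4) with a≤c, −a<b≤a
well minimum |f| = |-3| = 3 (negative-definite)

3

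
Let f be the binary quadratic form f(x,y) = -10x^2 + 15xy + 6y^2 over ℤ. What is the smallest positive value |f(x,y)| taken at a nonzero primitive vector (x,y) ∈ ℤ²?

river: ρ → (6,21,-1)
river: ρ → (-1,21,6)
river: ρ → (6,15,-10)
river: ρ → (-10,5,11)
river: ρ → (11,17,-4)
river: ρ → (-4,15,15)
river: ρ → (15,15,-4)
river: ρ → (-4,17,11)
river: ρ → (11,5,-10)
river: ρ → (-10,15,6)
closes: descent 0, river 10
min |a| on river = 1

1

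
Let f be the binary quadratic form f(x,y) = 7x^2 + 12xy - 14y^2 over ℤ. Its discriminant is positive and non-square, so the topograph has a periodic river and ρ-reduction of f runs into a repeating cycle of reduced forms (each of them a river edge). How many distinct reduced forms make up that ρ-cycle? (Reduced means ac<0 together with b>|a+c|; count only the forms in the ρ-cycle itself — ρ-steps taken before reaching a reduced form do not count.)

D = 536, ⌊√D⌋ = 23
river: ρ → (-14,16,5)
river: ρ → (5,14,-17)
river: ρ → (-17,20,2)
river: ρ → (2,20,-17)
river: ρ → (-17,14,5)
river: ρ → (5,16,-14)
river: ρ → (-14,12,7)
river: ρ → (7,16,-10)
river: ρ → (-10,4,13)
river: ρ → (13,22,-1)
river: ρ → (-1,22,13)
river: ρ → (13,4,-10)
river: ρ → (-10,16,7)
river: ρ → (7,12,-14)
ρ-cycle length = 14 (tail of 0 descent steps not counted)

14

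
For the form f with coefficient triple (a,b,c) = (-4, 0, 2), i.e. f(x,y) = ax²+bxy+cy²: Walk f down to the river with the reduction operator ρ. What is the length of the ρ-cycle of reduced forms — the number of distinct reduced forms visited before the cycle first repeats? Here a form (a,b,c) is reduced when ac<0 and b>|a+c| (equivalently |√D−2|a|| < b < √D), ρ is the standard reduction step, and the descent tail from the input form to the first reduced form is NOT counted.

D = 32, ⌊√D⌋ = 5
descent: ρ → (2,4,-2)  [lands on river]
river: ρ → (-2,4,2)
ρ-cycle length = 2 (tail of 1 descent step not counted)

2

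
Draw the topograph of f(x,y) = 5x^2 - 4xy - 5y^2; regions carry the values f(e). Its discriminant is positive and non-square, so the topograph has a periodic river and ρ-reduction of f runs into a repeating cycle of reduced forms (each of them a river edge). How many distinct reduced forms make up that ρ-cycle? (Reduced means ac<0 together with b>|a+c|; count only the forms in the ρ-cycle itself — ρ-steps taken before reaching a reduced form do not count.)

D = 116, ⌊√D⌋ = 10
descent: ρ → (-5,4,5)  [lands on river]
river: ρ → (5,6,-4)
river: ρ → (-4,10,1)
river: ρ → (1,10,-4)
river: ρ → (-4,6,5)
river: ρ → (5,4,-5)
river: ρ → (-5,6,4)
river: ρ → (4,10,-1)
river: ρ → (-1,10,4)
river: ρ → (4,6,-5)
ρ-cycle length = 10 (tail of 1 descent step not counted)

10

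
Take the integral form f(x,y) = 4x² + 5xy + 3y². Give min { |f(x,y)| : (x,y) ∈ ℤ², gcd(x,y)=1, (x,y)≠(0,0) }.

translate: b→-3 (≡5 mod 8), so (4,5,3)→(4,-3,2)
flip: (4,-3,2)→(2,3,4)
translate: b→-1 (≡3 mod 4), so (2,3,4)→(2,-1,3)
reduced (well bottom): (2,-1,3) with a≤c, −a<b≤a
well minimum = a = 2

2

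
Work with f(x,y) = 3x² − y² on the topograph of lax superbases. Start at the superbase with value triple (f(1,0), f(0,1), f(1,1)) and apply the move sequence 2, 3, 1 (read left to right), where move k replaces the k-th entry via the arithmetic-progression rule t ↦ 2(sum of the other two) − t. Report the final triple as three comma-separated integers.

start (3,-1,2) = (f(1,0),f(0,1),f(1,1))
replace slot 2: 2·(3+2) − (-1) = 11 → (3,11,2)
replace slot 3: 2·(3+11) − 2 = 26 → (3,11,26)
replace slot 1: 2·(11+26) − 3 = 71 → (71,11,26)

71,11,26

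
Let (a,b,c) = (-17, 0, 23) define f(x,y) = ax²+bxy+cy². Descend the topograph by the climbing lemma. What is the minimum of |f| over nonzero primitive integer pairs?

descent: ρ → (23,0,-17)
descent: ρ → (-17,34,6)  [lands on river]
river: ρ → (6,38,-5)
river: ρ → (-5,32,27)
river: ρ → (27,22,-10)
river: ρ → (-10,38,3)
river: ρ → (3,34,-34)
river: ρ → (-34,34,3)
river: ρ → (3,38,-10)
river: ρ → (-10,22,27)
river: ρ → (27,32,-5)
river: ρ → (-5,38,6)
river: ρ → (6,34,-17)
closes: descent 2, river 12
min |a| on river = 3

3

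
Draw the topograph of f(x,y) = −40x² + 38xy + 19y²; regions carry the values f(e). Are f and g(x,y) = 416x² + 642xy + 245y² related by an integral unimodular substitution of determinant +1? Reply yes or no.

D₁ = 4484, D₂ = 4484
river cycle of f (length 32): (19, 38, -40), (-40, 42, 17), (17, 60, -13), (-13, 44, 49), (49, 54, -8), (-8, 58, 35), (35, 12, -31), (-31, 50, 16), (16, 46, -37), (-37, 28, 25), … (22 more)
river cycle of g (length 32): (19, 38, -40), (-40, 42, 17), (17, 60, -13), (-13, 44, 49), (49, 54, -8), (-8, 58, 35), (35, 12, -31), (-31, 50, 16), (16, 46, -37), (-37, 28, 25), … (22 more)
cycles coincide ⇒ equivalent

yes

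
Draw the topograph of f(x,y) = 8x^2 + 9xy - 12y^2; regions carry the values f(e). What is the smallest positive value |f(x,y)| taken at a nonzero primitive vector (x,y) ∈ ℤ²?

river: ρ → (-12,15,5)
river: ρ → (5,15,-12)
river: ρ → (-12,9,8)
river: ρ → (8,7,-13)
river: ρ → (-13,19,2)
river: ρ → (2,21,-3)
river: ρ → (-3,21,2)
river: ρ → (2,19,-13)
river: ρ → (-13,7,8)
river: ρ → (8,9,-12)
closes: descent 0, river 10
min |a| on river = 2

2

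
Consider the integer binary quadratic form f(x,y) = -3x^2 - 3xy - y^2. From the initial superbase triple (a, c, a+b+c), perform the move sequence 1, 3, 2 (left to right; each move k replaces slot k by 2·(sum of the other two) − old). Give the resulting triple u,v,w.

start (-3,-1,-7) = (f(1,0),f(0,1),f(1,1))
replace slot 1: 2·((-1)+(-7)) − (-3) = -13 → (-13,-1,-7)
replace slot 3: 2·((-13)+(-1)) − (-7) = -21 → (-13,-1,-21)
replace slot 2: 2·((-13)+(-21)) − (-1) = -67 → (-13,-67,-21)

-13,-67,-21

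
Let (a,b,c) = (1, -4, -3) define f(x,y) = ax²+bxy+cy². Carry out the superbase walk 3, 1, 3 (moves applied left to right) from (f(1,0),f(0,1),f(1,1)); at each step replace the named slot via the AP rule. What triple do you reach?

start (1,-3,-6) = (f(1,0),f(0,1),f(1,1))
replace slot 3: 2·(1+(-3)) − (-6) = 2 → (1,-3,2)
replace slot 1: 2·((-3)+2) − 1 = -3 → (-3,-3,2)
replace slot 3: 2·((-3)+(-3)) − 2 = -14 → (-3,-3,-14)

-3,-3,-14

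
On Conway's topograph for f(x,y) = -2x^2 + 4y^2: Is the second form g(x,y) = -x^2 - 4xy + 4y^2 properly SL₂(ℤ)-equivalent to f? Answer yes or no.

D₁ = 32, D₂ = 32
river cycle of f (length 2): (-2, 4, 2), (2, 4, -2)
river cycle of g (length 2): (4, 4, -1), (-1, 4, 4)
cycles differ ⇒ inequivalent

no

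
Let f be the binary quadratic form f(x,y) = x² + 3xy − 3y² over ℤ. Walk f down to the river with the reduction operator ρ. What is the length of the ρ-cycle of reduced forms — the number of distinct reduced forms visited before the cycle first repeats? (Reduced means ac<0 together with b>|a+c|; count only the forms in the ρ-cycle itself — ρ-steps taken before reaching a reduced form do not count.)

D = 21, ⌊√D⌋ = 4
river: ρ → (-3,3,1)
river: ρ → (1,3,-3)
ρ-cycle length = 2 (tail of 0 descent steps not counted)

2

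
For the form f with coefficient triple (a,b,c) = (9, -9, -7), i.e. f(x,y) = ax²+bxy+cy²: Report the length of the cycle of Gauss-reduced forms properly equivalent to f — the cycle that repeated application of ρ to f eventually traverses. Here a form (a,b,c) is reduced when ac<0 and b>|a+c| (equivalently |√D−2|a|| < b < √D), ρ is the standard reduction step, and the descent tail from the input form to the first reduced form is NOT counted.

D = 333, ⌊√D⌋ = 18
descent: ρ → (-7,9,9)  [lands on river]
river: ρ → (9,9,-7)
river: ρ → (-7,5,11)
river: ρ → (11,17,-1)
river: ρ → (-1,17,11)
river: ρ → (11,5,-7)
ρ-cycle length = 6 (tail of 1 descent step not counted)

6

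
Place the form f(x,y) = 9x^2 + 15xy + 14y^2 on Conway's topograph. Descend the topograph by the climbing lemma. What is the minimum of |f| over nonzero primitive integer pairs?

translate: b→-3 (≡15 mod 18), so (9,15,14)→(9,-3,8)
flip: (9,-3,8)→(8,3,9)
reduced (well bottom): (8,3,9) with a≤c, −a<b≤a
well minimum = a = 8

8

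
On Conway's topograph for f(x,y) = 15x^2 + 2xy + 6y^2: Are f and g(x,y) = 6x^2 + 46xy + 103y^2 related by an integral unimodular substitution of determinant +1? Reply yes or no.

D₁ = -356, D₂ = -356
f: flip: (15,2,6)→(6,-2,15)
f: reduced (well bottom): (6,-2,15) with a≤c, −a<b≤a
g: translate: b→-2 (≡46 mod 12), so (6,46,103)→(6,-2,15)
g: reduced (well bottom): (6,-2,15) with a≤c, −a<b≤a
reduced forms (6, -2, 15) vs (6, -2, 15) ⇒ equivalent

yes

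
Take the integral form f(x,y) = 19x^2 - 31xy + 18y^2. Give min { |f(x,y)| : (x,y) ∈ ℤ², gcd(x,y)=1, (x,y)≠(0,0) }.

translate: b→7 (≡-31 mod 38), so (19,-31,18)→(19,7,6)
flip: (19,7,6)→(6,-7,19)
translate: b→5 (≡-7 mod 12), so (6,-7,19)→(6,5,18)
reduced (well bottom): (6,5,18) with a≤c, −a<b≤a
well minimum = a = 6

6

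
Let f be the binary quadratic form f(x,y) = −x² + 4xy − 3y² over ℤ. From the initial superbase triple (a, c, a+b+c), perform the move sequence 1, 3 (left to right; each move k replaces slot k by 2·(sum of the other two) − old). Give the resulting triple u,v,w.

start (-1,-3,0) = (f(1,0),f(0,1),f(1,1))
replace slot 1: 2·((-3)+0) − (-1) = -5 → (-5,-3,0)
replace slot 3: 2·((-5)+(-3)) − 0 = -16 → (-5,-3,-16)

-5,-3,-16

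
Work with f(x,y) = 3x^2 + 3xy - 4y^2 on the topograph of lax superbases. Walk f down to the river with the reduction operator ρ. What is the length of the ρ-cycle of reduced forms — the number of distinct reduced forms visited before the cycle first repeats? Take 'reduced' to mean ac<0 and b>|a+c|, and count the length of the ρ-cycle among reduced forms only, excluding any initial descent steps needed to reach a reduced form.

D = 57, ⌊√D⌋ = 7
river: ρ → (-4,5,2)
river: ρ → (2,7,-1)
river: ρ → (-1,7,2)
river: ρ → (2,5,-4)
river: ρ → (-4,3,3)
river: ρ → (3,3,-4)
ρ-cycle length = 6 (tail of 0 descent steps not counted)

6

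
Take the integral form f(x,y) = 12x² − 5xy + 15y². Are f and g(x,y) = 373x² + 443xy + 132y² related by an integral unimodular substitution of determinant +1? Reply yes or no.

D₁ = -695, D₂ = -695
f: reduced (well bottom): (12,-5,15) with a≤c, −a<b≤a
g: translate: b→-303 (≡443 mod 746), so (373,443,132)→(373,-303,62)
g: flip: (373,-303,62)→(62,303,373)
g: translate: b→55 (≡303 mod 124), so (62,303,373)→(62,55,15)
g: flip: (62,55,15)→(15,-55,62)
g: translate: b→5 (≡-55 mod 30), so (15,-55,62)→(15,5,12)
g: flip: (15,5,12)→(12,-5,15)
g: reduced (well bottom): (12,-5,15) with a≤c, −a<b≤a
reduced forms (12, -5, 15) vs (12, -5, 15) ⇒ equivalent

yes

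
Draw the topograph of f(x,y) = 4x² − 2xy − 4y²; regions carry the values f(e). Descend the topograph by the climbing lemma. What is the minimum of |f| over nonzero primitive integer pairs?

descent: ρ → (-4,2,4)  [lands on river]
river: ρ → (4,6,-2)
river: ρ → (-2,6,4)
river: ρ → (4,2,-4)
river: ρ → (-4,6,2)
river: ρ → (2,6,-4)
closes: descent 1, river 6
min |a| on river = 2

2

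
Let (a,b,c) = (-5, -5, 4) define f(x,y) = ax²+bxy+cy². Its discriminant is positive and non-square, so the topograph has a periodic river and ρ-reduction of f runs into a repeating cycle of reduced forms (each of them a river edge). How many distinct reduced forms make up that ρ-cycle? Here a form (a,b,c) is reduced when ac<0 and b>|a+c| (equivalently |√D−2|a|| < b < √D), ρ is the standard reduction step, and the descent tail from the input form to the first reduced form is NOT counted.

D = 105, ⌊√D⌋ = 10
descent: ρ → (4,5,-5)  [lands on river]
river: ρ → (-5,5,4)
river: ρ → (4,3,-6)
river: ρ → (-6,9,1)
river: ρ → (1,9,-6)
river: ρ → (-6,3,4)
ρ-cycle length = 6 (tail of 1 descent step not counted)

6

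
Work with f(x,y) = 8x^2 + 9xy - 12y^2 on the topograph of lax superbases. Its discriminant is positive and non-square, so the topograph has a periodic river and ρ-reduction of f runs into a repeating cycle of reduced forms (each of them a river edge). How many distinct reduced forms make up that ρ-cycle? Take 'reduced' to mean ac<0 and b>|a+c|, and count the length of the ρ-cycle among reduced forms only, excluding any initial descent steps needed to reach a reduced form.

D = 465, ⌊√D⌋ = 21
river: ρ → (-12,15,5)
river: ρ → (5,15,-12)
river: ρ → (-12,9,8)
river: ρ → (8,7,-13)
river: ρ → (-13,19,2)
river: ρ → (2,21,-3)
river: ρ → (-3,21,2)
river: ρ → (2,19,-13)
river: ρ → (-13,7,8)
river: ρ → (8,9,-12)
ρ-cycle length = 10 (tail of 0 descent steps not counted)

10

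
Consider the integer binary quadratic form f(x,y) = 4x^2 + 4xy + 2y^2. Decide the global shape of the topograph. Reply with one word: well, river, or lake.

D = b²−4ac = 4² − 4·4·2 = -16
D < 0 ⇒ definite ⇒ every region one sign ⇒ single well

well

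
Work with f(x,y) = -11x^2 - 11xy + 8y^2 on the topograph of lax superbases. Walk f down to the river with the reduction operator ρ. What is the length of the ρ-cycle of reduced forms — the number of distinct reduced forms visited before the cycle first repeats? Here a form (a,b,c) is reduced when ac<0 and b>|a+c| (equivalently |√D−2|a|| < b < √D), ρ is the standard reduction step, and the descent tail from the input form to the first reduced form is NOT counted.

D = 473, ⌊√D⌋ = 21
descent: ρ → (8,11,-11)  [lands on river]
river: ρ → (-11,11,8)
river: ρ → (8,21,-1)
river: ρ → (-1,21,8)
ρ-cycle length = 4 (tail of 1 descent step not counted)

4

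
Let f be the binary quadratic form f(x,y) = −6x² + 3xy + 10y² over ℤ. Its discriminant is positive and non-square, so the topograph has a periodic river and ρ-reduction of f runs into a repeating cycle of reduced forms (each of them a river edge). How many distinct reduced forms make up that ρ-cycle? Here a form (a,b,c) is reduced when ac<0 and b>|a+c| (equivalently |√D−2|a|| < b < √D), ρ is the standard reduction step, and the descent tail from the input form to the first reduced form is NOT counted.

D = 249, ⌊√D⌋ = 15
descent: ρ → (10,-3,-6)
descent: ρ → (-6,15,1)  [lands on river]
river: ρ → (1,15,-6)
river: ρ → (-6,9,7)
river: ρ → (7,5,-8)
river: ρ → (-8,11,4)
river: ρ → (4,13,-5)
river: ρ → (-5,7,10)
river: ρ → (10,13,-2)
river: ρ → (-2,15,3)
river: ρ → (3,15,-2)
river: ρ → (-2,13,10)
river: ρ → (10,7,-5)
river: ρ → (-5,13,4)
river: ρ → (4,11,-8)
river: ρ → (-8,5,7)
river: ρ → (7,9,-6)
ρ-cycle length = 16 (tail of 2 descent steps not counted)

16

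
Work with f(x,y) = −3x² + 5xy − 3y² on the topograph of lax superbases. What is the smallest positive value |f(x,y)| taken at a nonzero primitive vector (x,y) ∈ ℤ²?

translate: b→1 (≡-5 mod 6), so (3,-5,3)→(3,1,1)
flip: (3,1,1)→(1,-1,3)
translate: b→1 (≡-1 mod 2), so (1,-1,3)→(1,1,3)
reduced (well bottom): (1,1,3) with a≤c, −a<b≤a
well minimum |f| = |-1| = 1 (negative-definite)

1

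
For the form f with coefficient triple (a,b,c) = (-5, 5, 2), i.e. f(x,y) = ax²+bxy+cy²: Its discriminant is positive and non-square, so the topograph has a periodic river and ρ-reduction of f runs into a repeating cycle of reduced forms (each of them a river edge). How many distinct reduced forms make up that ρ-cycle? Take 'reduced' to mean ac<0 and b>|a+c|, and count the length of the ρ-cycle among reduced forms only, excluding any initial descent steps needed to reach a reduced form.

D = 65, ⌊√D⌋ = 8
river: ρ → (2,7,-2)
river: ρ → (-2,5,5)
river: ρ → (5,5,-2)
river: ρ → (-2,7,2)
river: ρ → (2,5,-5)
river: ρ → (-5,5,2)
ρ-cycle length = 6 (tail of 0 descent steps not counted)

6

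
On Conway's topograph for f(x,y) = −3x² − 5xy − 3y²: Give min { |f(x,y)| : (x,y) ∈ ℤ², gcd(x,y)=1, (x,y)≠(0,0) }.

translate: b→-1 (≡5 mod 6), so (3,5,3)→(3,-1,1)
flip: (3,-1,1)→(1,1,3)
reduced (well bottom): (1,1,3) with a≤c, −a<b≤a
well minimum |f| = |-1| = 1 (negative-definite)

1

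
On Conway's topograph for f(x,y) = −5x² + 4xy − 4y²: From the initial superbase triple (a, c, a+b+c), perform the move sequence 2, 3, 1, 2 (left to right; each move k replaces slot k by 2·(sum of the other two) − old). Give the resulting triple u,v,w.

start (-5,-4,-5) = (f(1,0),f(0,1),f(1,1))
replace slot 2: 2·((-5)+(-5)) − (-4) = -16 → (-5,-16,-5)
replace slot 3: 2·((-5)+(-16)) − (-5) = -37 → (-5,-16,-37)
replace slot 1: 2·((-16)+(-37)) − (-5) = -101 → (-101,-16,-37)
replace slot 2: 2·((-101)+(-37)) − (-16) = -260 → (-101,-260,-37)

-101,-260,-37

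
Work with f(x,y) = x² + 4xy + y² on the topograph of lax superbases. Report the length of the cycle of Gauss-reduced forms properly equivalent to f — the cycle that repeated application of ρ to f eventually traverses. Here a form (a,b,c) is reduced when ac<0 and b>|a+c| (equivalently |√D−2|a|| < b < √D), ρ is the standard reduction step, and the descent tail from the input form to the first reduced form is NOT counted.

D = 12, ⌊√D⌋ = 3
descent: ρ → (1,2,-2)  [lands on river]
river: ρ → (-2,2,1)
ρ-cycle length = 2 (tail of 1 descent step not counted)

2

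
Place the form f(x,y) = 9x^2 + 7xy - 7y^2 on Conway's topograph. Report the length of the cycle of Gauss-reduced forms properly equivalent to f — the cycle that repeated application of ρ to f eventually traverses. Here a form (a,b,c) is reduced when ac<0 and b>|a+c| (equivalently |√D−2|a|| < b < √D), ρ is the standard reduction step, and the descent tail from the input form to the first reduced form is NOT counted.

D = 301, ⌊√D⌋ = 17
river: ρ → (-7,7,9)
river: ρ → (9,11,-5)
river: ρ → (-5,9,11)
river: ρ → (11,13,-3)
river: ρ → (-3,17,1)
river: ρ → (1,17,-3)
river: ρ → (-3,13,11)
river: ρ → (11,9,-5)
river: ρ → (-5,11,9)
river: ρ → (9,7,-7)
ρ-cycle length = 10 (tail of 0 descent steps not counted)

10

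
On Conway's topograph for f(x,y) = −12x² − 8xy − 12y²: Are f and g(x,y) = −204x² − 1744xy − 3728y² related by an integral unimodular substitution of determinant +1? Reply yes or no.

D₁ = -512, D₂ = -512
f is negative-definite; reduce −f:
−f: reduced (well bottom): (12,8,12) with a≤c, −a<b≤a
flip sign back: reduced form of f is (-12,-8,-12)
g is negative-definite; reduce −g:
−g: translate: b→112 (≡1744 mod 408), so (204,1744,3728)→(204,112,16)
−g: flip: (204,112,16)→(16,-112,204)
−g: translate: b→16 (≡-112 mod 32), so (16,-112,204)→(16,16,12)
−g: flip: (16,16,12)→(12,-16,16)
−g: translate: b→8 (≡-16 mod 24), so (12,-16,16)→(12,8,12)
−g: reduced (well bottom): (12,8,12) with a≤c, −a<b≤a
flip sign back: reduced form of g is (-12,-8,-12)
reduced forms (-12, -8, -12) vs (-12, -8, -12) ⇒ equivalent

yes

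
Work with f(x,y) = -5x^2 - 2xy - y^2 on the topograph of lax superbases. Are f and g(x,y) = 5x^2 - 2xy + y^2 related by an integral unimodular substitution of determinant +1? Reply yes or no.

D₁ = -16, D₂ = -16
f is negative-definite; reduce −f:
−f: flip: (5,2,1)→(1,-2,5)
−f: translate: b→0 (≡-2 mod 2), so (1,-2,5)→(1,0,4)
−f: reduced (well bottom): (1,0,4) with a≤c, −a<b≤a
flip sign back: reduced form of f is (-1,0,-4)
g: flip: (5,-2,1)→(1,2,5)
g: translate: b→0 (≡2 mod 2), so (1,2,5)→(1,0,4)
g: reduced (well bottom): (1,0,4) with a≤c, −a<b≤a
reduced forms (-1, 0, -4) vs (1, 0, 4) ⇒ inequivalent

no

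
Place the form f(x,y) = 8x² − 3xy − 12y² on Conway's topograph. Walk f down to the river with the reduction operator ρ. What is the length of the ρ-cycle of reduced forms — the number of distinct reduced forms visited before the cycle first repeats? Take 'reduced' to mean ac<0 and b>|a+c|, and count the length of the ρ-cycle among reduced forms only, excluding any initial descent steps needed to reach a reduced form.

D = 393, ⌊√D⌋ = 19
descent: ρ → (-12,3,8)
descent: ρ → (8,13,-7)  [lands on river]
river: ρ → (-7,15,6)
river: ρ → (6,9,-13)
river: ρ → (-13,17,2)
river: ρ → (2,19,-4)
river: ρ → (-4,13,14)
river: ρ → (14,15,-3)
river: ρ → (-3,15,14)
river: ρ → (14,13,-4)
river: ρ → (-4,19,2)
river: ρ → (2,17,-13)
river: ρ → (-13,9,6)
river: ρ → (6,15,-7)
river: ρ → (-7,13,8)
river: ρ → (8,19,-1)
river: ρ → (-1,19,8)
ρ-cycle length = 16 (tail of 2 descent steps not counted)

16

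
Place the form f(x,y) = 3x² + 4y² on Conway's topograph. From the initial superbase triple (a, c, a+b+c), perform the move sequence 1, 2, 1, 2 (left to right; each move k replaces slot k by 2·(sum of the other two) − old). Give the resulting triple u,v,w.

start (3,4,7) = (f(1,0),f(0,1),f(1,1))
replace slot 1: 2·(4+7) − 3 = 19 → (19,4,7)
replace slot 2: 2·(19+7) − 4 = 48 → (19,48,7)
replace slot 1: 2·(48+7) − 19 = 91 → (91,48,7)
replace slot 2: 2·(91+7) − 48 = 148 → (91,148,7)

91,148,7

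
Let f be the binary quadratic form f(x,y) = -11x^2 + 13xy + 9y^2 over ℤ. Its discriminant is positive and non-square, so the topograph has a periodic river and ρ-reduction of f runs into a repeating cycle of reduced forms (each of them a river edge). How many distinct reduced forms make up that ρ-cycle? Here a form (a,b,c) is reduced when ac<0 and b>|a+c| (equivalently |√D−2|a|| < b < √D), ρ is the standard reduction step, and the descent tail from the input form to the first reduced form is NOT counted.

D = 565, ⌊√D⌋ = 23
river: ρ → (9,23,-1)
river: ρ → (-1,23,9)
river: ρ → (9,13,-11)
river: ρ → (-11,9,11)
river: ρ → (11,13,-9)
river: ρ → (-9,23,1)
river: ρ → (1,23,-9)
river: ρ → (-9,13,11)
river: ρ → (11,9,-11)
river: ρ → (-11,13,9)
ρ-cycle length = 10 (tail of 0 descent steps not counted)

10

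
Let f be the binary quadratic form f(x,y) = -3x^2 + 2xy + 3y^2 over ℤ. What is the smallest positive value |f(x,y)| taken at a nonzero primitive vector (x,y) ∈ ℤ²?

river: ρ → (3,4,-2)
river: ρ → (-2,4,3)
river: ρ → (3,2,-3)
river: ρ → (-3,4,2)
river: ρ → (2,4,-3)
river: ρ → (-3,2,3)
closes: descent 0, river 6
min |a| on river = 2

2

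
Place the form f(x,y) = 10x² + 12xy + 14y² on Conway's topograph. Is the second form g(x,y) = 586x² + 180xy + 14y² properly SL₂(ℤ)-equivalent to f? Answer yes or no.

D₁ = -416, D₂ = -416
f: translate: b→-8 (≡12 mod 20), so (10,12,14)→(10,-8,12)
f: reduced (well bottom): (10,-8,12) with a≤c, −a<b≤a
g: flip: (586,180,14)→(14,-180,586)
g: translate: b→-12 (≡-180 mod 28), so (14,-180,586)→(14,-12,10)
g: flip: (14,-12,10)→(10,12,14)
g: translate: b→-8 (≡12 mod 20), so (10,12,14)→(10,-8,12)
g: reduced (well bottom): (10,-8,12) with a≤c, −a<b≤a
reduced forms (10, -8, 12) vs (10, -8, 12) ⇒ equivalent

yes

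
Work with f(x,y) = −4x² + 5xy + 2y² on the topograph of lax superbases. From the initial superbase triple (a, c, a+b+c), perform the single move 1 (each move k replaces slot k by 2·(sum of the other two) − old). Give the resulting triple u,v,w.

start (-4,2,3) = (f(1,0),f(0,1),f(1,1))
replace slot 1: 2·(2+3) − (-4) = 14 → (14,2,3)

14,2,3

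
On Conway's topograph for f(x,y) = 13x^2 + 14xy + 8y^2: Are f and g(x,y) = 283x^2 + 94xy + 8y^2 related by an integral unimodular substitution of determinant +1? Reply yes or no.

D₁ = -220, D₂ = -220
f: translate: b→-12 (≡14 mod 26), so (13,14,8)→(13,-12,7)
f: flip: (13,-12,7)→(7,12,13)
f: translate: b→-2 (≡12 mod 14), so (7,12,13)→(7,-2,8)
f: reduced (well bottom): (7,-2,8) with a≤c, −a<b≤a
g: flip: (283,94,8)→(8,-94,283)
g: translate: b→2 (≡-94 mod 16), so (8,-94,283)→(8,2,7)
g: flip: (8,2,7)→(7,-2,8)
g: reduced (well bottom): (7,-2,8) with a≤c, −a<b≤a
reduced forms (7, -2, 8) vs (7, -2, 8) ⇒ equivalent

yes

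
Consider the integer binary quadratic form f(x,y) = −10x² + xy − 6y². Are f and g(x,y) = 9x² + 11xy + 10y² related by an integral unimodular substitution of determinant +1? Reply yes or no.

D₁ = -239, D₂ = -239
f is negative-definite; reduce −f:
−f: flip: (10,-1,6)→(6,1,10)
−f: reduced (well bottom): (6,1,10) with a≤c, −a<b≤a
flip sign back: reduced form of f is (-6,-1,-10)
g: translate: b→-7 (≡11 mod 18), so (9,11,10)→(9,-7,8)
g: flip: (9,-7,8)→(8,7,9)
g: reduced (well bottom): (8,7,9) with a≤c, −a<b≤a
reduced forms (-6, -1, -10) vs (8, 7, 9) ⇒ inequivalent

no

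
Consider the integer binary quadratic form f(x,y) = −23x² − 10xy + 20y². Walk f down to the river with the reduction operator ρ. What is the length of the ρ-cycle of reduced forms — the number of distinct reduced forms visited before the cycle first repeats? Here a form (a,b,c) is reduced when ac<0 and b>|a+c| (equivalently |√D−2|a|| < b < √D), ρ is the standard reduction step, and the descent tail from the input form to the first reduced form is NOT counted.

D = 1940, ⌊√D⌋ = 44
descent: ρ → (20,10,-23)  [lands on river]
river: ρ → (-23,36,7)
river: ρ → (7,34,-28)
river: ρ → (-28,22,13)
river: ρ → (13,30,-20)
river: ρ → (-20,10,23)
river: ρ → (23,36,-7)
river: ρ → (-7,34,28)
river: ρ → (28,22,-13)
river: ρ → (-13,30,20)
ρ-cycle length = 10 (tail of 1 descent step not counted)

10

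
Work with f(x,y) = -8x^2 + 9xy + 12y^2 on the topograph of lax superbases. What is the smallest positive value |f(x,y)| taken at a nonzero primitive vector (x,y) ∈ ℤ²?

river: ρ → (12,15,-5)
river: ρ → (-5,15,12)
river: ρ → (12,9,-8)
river: ρ → (-8,7,13)
river: ρ → (13,19,-2)
river: ρ → (-2,21,3)
river: ρ → (3,21,-2)
river: ρ → (-2,19,13)
river: ρ → (13,7,-8)
river: ρ → (-8,9,12)
closes: descent 0, river 10
min |a| on river = 2

2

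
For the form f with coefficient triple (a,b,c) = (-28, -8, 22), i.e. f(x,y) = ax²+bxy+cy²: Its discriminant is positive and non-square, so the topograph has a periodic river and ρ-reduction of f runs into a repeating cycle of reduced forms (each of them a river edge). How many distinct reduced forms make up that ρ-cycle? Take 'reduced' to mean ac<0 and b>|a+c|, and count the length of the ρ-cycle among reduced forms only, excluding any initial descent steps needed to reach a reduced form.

D = 2528, ⌊√D⌋ = 50
descent: ρ → (22,8,-28)  [lands on river]
river: ρ → (-28,48,2)
river: ρ → (2,48,-28)
river: ρ → (-28,8,22)
river: ρ → (22,36,-14)
river: ρ → (-14,48,4)
river: ρ → (4,48,-14)
river: ρ → (-14,36,22)
ρ-cycle length = 8 (tail of 1 descent step not counted)

8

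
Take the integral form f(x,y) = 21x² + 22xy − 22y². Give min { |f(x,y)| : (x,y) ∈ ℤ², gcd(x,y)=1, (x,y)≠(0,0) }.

river: ρ → (-22,22,21)
river: ρ → (21,20,-23)
river: ρ → (-23,26,18)
river: ρ → (18,46,-3)
river: ρ → (-3,44,33)
river: ρ → (33,22,-14)
river: ρ → (-14,34,21)
river: ρ → (21,8,-27)
river: ρ → (-27,46,2)
river: ρ → (2,46,-27)
river: ρ → (-27,8,21)
river: ρ → (21,34,-14)
river: ρ → (-14,22,33)
river: ρ → (33,44,-3)
river: ρ → (-3,46,18)
river: ρ → (18,26,-23)
river: ρ → (-23,20,21)
river: ρ → (21,22,-22)
closes: descent 0, river 18
min |a| on river = 2

2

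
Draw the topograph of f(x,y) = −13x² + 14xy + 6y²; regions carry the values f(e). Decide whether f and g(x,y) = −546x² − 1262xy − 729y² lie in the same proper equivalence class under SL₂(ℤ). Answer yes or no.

D₁ = 508, D₂ = 508
river cycle of f (length 12): (6, 22, -1), (-1, 22, 6), (6, 14, -13), (-13, 12, 7), (7, 16, -9), (-9, 20, 3), (3, 22, -2), (-2, 22, 3), (3, 20, -9), (-9, 16, 7), … (2 more)
river cycle of g (length 12): (-13, 14, 6), (6, 22, -1), (-1, 22, 6), (6, 14, -13), (-13, 12, 7), (7, 16, -9), (-9, 20, 3), (3, 22, -2), (-2, 22, 3), (3, 20, -9), … (2 more)
cycles coincide ⇒ equivalent

yes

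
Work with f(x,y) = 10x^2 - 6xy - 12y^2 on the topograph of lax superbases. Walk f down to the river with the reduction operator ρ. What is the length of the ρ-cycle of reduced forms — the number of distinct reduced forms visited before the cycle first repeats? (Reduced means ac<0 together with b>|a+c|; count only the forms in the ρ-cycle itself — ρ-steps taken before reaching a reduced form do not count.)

D = 516, ⌊√D⌋ = 22
descent: ρ → (-12,6,10)  [lands on river]
river: ρ → (10,14,-8)
river: ρ → (-8,18,6)
river: ρ → (6,18,-8)
river: ρ → (-8,14,10)
river: ρ → (10,6,-12)
river: ρ → (-12,18,4)
river: ρ → (4,22,-2)
river: ρ → (-2,22,4)
river: ρ → (4,18,-12)
ρ-cycle length = 10 (tail of 1 descent step not counted)

10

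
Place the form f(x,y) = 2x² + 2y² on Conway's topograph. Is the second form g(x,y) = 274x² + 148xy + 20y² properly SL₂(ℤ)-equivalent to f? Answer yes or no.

D₁ = -16, D₂ = -16
f: reduced (well bottom): (2,0,2) with a≤c, −a<b≤a
g: flip: (274,148,20)→(20,-148,274)
g: translate: b→12 (≡-148 mod 40), so (20,-148,274)→(20,12,2)
g: flip: (20,12,2)→(2,-12,20)
g: translate: b→0 (≡-12 mod 4), so (2,-12,20)→(2,0,2)
g: reduced (well bottom): (2,0,2) with a≤c, −a<b≤a
reduced forms (2, 0, 2) vs (2, 0, 2) ⇒ equivalent

yes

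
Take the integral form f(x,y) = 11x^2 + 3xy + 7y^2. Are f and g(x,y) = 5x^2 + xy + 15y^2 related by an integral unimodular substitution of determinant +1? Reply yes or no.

D₁ = -299, D₂ = -299
f: flip: (11,3,7)→(7,-3,11)
f: reduced (well bottom): (7,-3,11) with a≤c, −a<b≤a
g: reduced (well bottom): (5,1,15) with a≤c, −a<b≤a
reduced forms (7, -3, 11) vs (5, 1, 15) ⇒ inequivalent

no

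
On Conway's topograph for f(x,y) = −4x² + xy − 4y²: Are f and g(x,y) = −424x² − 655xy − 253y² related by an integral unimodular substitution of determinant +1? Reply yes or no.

D₁ = -63, D₂ = -63
f is negative-definite; reduce −f:
−f: flip: (4,-1,4)→(4,1,4)
−f: reduced (well bottom): (4,1,4) with a≤c, −a<b≤a
flip sign back: reduced form of f is (-4,-1,-4)
g is negative-definite; reduce −g:
−g: translate: b→-193 (≡655 mod 848), so (424,655,253)→(424,-193,22)
−g: flip: (424,-193,22)→(22,193,424)
−g: translate: b→17 (≡193 mod 44), so (22,193,424)→(22,17,4)
−g: flip: (22,17,4)→(4,-17,22)
−g: translate: b→-1 (≡-17 mod 8), so (4,-17,22)→(4,-1,4)
−g: flip: (4,-1,4)→(4,1,4)
−g: reduced (well bottom): (4,1,4) with a≤c, −a<b≤a
flip sign back: reduced form of g is (-4,-1,-4)
reduced forms (-4, -1, -4) vs (-4, -1, -4) ⇒ equivalent

yes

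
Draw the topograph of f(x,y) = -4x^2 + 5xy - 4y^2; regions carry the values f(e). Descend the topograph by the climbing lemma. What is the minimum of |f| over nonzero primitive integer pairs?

translate: b→3 (≡-5 mod 8), so (4,-5,4)→(4,3,3)
flip: (4,3,3)→(3,-3,4)
translate: b→3 (≡-3 mod 6), so (3,-3,4)→(3,3,4)
reduced (well bottom): (3,3,4) with a≤c, −a<b≤a
well minimum |f| = |-3| = 3 (negative-definite)

3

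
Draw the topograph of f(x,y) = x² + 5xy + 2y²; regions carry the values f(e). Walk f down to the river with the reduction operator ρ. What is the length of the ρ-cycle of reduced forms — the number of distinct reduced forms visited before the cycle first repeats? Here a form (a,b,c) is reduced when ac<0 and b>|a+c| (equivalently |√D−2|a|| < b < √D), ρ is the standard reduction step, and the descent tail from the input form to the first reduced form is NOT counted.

D = 17, ⌊√D⌋ = 4
descent: ρ → (2,3,-1)  [lands on river]
river: ρ → (-1,3,2)
river: ρ → (2,1,-2)
river: ρ → (-2,3,1)
river: ρ → (1,3,-2)
river: ρ → (-2,1,2)
ρ-cycle length = 6 (tail of 1 descent step not counted)

6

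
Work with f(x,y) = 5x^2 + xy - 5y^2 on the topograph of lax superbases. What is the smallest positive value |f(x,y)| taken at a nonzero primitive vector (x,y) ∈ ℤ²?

river: ρ → (-5,9,1)
river: ρ → (1,9,-5)
river: ρ → (-5,1,5)
river: ρ → (5,9,-1)
river: ρ → (-1,9,5)
river: ρ → (5,1,-5)
closes: descent 0, river 6
min |a| on river = 1

1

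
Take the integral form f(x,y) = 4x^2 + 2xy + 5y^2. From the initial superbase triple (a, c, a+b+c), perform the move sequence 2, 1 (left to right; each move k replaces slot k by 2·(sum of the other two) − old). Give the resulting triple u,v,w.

start (4,5,11) = (f(1,0),f(0,1),f(1,1))
replace slot 2: 2·(4+11) − 5 = 25 → (4,25,11)
replace slot 1: 2·(25+11) − 4 = 68 → (68,25,11)

68,25,11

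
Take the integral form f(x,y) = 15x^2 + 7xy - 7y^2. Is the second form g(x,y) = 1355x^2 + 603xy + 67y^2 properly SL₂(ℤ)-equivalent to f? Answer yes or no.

D₁ = 469, D₂ = 469
river cycle of f (length 2): (-7, 21, 1), (1, 21, -7)
river cycle of g (length 2): (-7, 21, 1), (1, 21, -7)
cycles coincide ⇒ equivalent

yes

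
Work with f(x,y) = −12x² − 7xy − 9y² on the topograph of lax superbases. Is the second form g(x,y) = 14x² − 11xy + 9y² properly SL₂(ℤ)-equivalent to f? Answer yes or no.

D₁ = -383, D₂ = -383
f is negative-definite; reduce −f:
−f: flip: (12,7,9)→(9,-7,12)
−f: reduced (well bottom): (9,-7,12) with a≤c, −a<b≤a
flip sign back: reduced form of f is (-9,7,-12)
g: flip: (14,-11,9)→(9,11,14)
g: translate: b→-7 (≡11 mod 18), so (9,11,14)→(9,-7,12)
g: reduced (well bottom): (9,-7,12) with a≤c, −a<b≤a
reduced forms (-9, 7, -12) vs (9, -7, 12) ⇒ inequivalent

no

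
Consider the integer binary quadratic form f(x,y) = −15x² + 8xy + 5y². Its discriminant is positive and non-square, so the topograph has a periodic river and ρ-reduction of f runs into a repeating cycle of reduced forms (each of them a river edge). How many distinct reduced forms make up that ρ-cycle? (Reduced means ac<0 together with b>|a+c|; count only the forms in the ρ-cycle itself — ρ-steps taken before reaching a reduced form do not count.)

D = 364, ⌊√D⌋ = 19
descent: ρ → (5,12,-11)  [lands on river]
river: ρ → (-11,10,6)
river: ρ → (6,14,-7)
river: ρ → (-7,14,6)
river: ρ → (6,10,-11)
river: ρ → (-11,12,5)
river: ρ → (5,18,-2)
river: ρ → (-2,18,5)
ρ-cycle length = 8 (tail of 1 descent step not counted)

8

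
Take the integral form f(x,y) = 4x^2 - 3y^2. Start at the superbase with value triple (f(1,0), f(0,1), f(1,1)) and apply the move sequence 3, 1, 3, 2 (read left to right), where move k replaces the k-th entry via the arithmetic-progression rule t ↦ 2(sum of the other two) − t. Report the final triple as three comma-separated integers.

start (4,-3,1) = (f(1,0),f(0,1),f(1,1))
replace slot 3: 2·(4+(-3)) − 1 = 1 → (4,-3,1)
replace slot 1: 2·((-3)+1) − 4 = -8 → (-8,-3,1)
replace slot 3: 2·((-8)+(-3)) − 1 = -23 → (-8,-3,-23)
replace slot 2: 2·((-8)+(-23)) − (-3) = -59 → (-8,-59,-23)

-8,-59,-23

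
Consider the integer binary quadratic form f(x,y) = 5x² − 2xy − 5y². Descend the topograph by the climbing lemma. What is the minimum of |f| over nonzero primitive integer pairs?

descent: ρ → (-5,2,5)  [lands on river]
river: ρ → (5,8,-2)
river: ρ → (-2,8,5)
river: ρ → (5,2,-5)
river: ρ → (-5,8,2)
river: ρ → (2,8,-5)
closes: descent 1, river 6
min |a| on river = 2

2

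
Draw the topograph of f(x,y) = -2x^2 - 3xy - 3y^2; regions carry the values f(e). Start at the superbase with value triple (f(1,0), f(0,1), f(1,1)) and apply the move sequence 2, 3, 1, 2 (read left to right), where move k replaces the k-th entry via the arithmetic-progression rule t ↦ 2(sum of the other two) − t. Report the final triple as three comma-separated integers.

start (-2,-3,-8) = (f(1,0),f(0,1),f(1,1))
replace slot 2: 2·((-2)+(-8)) − (-3) = -17 → (-2,-17,-8)
replace slot 3: 2·((-2)+(-17)) − (-8) = -30 → (-2,-17,-30)
replace slot 1: 2·((-17)+(-30)) − (-2) = -92 → (-92,-17,-30)
replace slot 2: 2·((-92)+(-30)) − (-17) = -227 → (-92,-227,-30)

-92,-227,-30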